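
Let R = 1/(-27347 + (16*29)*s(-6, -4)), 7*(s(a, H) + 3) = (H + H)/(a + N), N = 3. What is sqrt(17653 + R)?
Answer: 5*sqrt(254039688406426)/599807 ≈ 132.86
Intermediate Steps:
s(a, H) = -3 + 2*H/(7*(3 + a)) (s(a, H) = -3 + ((H + H)/(a + 3))/7 = -3 + ((2*H)/(3 + a))/7 = -3 + (2*H/(3 + a))/7 = -3 + 2*H/(7*(3 + a)))
R = -21/599807 (R = 1/(-27347 + (16*29)*((-63 - 21*(-6) + 2*(-4))/(7*(3 - 6)))) = 1/(-27347 + 464*((1/7)*(-63 + 126 - 8)/(-3))) = 1/(-27347 + 464*((1/7)*(-1/3)*55)) = 1/(-27347 + 464*(-55/21)) = 1/(-27347 - 25520/21) = 1/(-599807/21) = -21/599807 ≈ -3.5011e-5)
sqrt(17653 + R) = sqrt(17653 - 21/599807) = sqrt(10588392950/599807) = 5*sqrt(254039688406426)/599807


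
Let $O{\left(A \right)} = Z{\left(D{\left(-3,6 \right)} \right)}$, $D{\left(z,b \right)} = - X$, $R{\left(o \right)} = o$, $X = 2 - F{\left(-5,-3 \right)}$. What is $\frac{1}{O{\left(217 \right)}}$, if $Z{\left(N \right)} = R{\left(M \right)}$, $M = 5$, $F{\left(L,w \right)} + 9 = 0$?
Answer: $\frac{1}{5} \approx 0.2$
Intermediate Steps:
$F{\left(L,w \right)} = -9$ ($F{\left(L,w \right)} = -9 + 0 = -9$)
$X = 11$ ($X = 2 - -9 = 2 + 9 = 11$)
$D{\left(z,b \right)} = -11$ ($D{\left(z,b \right)} = \left(-1\right) 11 = -11$)
$Z{\left(N \right)} = 5$
$O{\left(A \right)} = 5$
$\frac{1}{O{\left(217 \right)}} = \frac{1}{5}$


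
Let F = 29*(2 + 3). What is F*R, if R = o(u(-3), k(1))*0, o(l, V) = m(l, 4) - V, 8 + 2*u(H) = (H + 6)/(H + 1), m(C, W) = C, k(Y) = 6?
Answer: 0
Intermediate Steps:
u(H) = -4 + (6 + H)/(2*(1 + H)) (u(H) = -4 + ((H + 6)/(H + 1))/2 = -4 + ((6 + H)/(1 + H))/2 = -4 + (6 + H)/(2*(1 + H)))
o(l, V) = l - V
F = 145 (F = 29*5 = 145)
R = 0 (R = ((-2 - 7*(-3))/(2*(1 - 3)) - 1*6)*0 = ((½)*(-2 + 21)/(-2) - 6)*0 = ((½)*(-½)*19 - 6)*0 = (-19/4 - 6)*0 = -43/4*0 = 0)
F*R = 145*0 = 0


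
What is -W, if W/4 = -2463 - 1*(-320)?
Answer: 8572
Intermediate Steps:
W = -8572 (W = 4*(-2463 - 1*(-320)) = 4*(-2463 + 320) = 4*(-2143) = -8572)
-W = -1*(-8572) = 8572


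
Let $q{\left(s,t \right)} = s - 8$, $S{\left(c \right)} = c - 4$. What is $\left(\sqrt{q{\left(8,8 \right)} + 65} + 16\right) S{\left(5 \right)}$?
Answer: $16 + \sqrt{65} \approx 24.062$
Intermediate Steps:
$S{\left(c \right)} = -4 + c$ ($S{\left(c \right)} = c - 4 = -4 + c$)
$q{\left(s,t \right)} = -8 + s$
$\left(\sqrt{q{\left(8,8 \right)} + 65} + 16\right) S{\left(5 \right)} = \left(\sqrt{\left(-8 + 8\right) + 65} + 16\right) \left(-4 + 5\right) = \left(\sqrt{0 + 65} + 16\right) 1 = \left(\sqrt{65} + 16\right) 1 = \left(16 + \sqrt{65}\right) 1 = 16 + \sqrt{65}$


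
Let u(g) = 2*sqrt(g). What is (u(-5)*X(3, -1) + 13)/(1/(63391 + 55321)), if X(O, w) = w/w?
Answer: 1543256 + 237424*I*sqrt(5) ≈ 1.5433e+6 + 5.309e+5*I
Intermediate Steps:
X(O, w) = 1
(u(-5)*X(3, -1) + 13)/(1/(63391 + 55321)) = ((2*sqrt(-5))*1 + 13)/(1/(63391 + 55321)) = ((2*(I*sqrt(5)))*1 + 13)/(1/118712) = ((2*I*sqrt(5))*1 + 13)/(1/118712) = (2*I*sqrt(5) + 13)*118712 = (13 + 2*I*sqrt(5))*118712 = 1543256 + 237424*I*sqrt(5)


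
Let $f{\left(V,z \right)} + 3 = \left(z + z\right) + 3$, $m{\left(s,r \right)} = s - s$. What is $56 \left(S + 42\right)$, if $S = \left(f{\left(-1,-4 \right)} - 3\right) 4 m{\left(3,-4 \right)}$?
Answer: $2352$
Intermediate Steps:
$m{\left(s,r \right)} = 0$
$f{\left(V,z \right)} = 2 z$ ($f{\left(V,z \right)} = -3 + \left(\left(z + z\right) + 3\right) = -3 + \left(2 z + 3\right) = -3 + \left(3 + 2 z\right) = 2 z$)
$S = 0$ ($S = \left(2 \left(-4\right) - 3\right) 4 \cdot 0 = \left(-8 - 3\right) 4 \cdot 0 = \left(-11\right) 4 \cdot 0 = \left(-44\right) 0 = 0$)
$56 \left(S + 42\right) = 56 \left(0 + 42\right) = 56 \cdot 42 = 2352$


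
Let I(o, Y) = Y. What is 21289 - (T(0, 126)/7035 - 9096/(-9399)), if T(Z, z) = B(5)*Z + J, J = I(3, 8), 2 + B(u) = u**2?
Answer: 469202149111/22040655 ≈ 21288.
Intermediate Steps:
B(u) = -2 + u**2
J = 8
T(Z, z) = 8 + 23*Z (T(Z, z) = (-2 + 5**2)*Z + 8 = (-2 + 25)*Z + 8 = 23*Z + 8 = 8 + 23*Z)
21289 - (T(0, 126)/7035 - 9096/(-9399)) = 21289 - ((8 + 23*0)/7035 - 9096/(-9399)) = 21289 - ((8 + 0)*(1/7035) - 9096*(-1/9399)) = 21289 - (8*(1/7035) + 3032/3133) = 21289 - (8/7035 + 3032/3133) = 21289 - 1*21355184/22040655 = 21289 - 21355184/22040655 = 469202149111/22040655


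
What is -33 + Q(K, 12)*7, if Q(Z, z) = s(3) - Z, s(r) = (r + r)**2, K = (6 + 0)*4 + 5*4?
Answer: -89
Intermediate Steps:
K = 44 (K = 6*4 + 20 = 24 + 20 = 44)
s(r) = 4*r**2 (s(r) = (2*r)**2 = 4*r**2)
Q(Z, z) = 36 - Z (Q(Z, z) = 4*3**2 - Z = 4*9 - Z = 36 - Z)
-33 + Q(K, 12)*7 = -33 + (36 - 1*44)*7 = -33 + (36 - 44)*7 = -33 - 8*7 = -33 - 56 = -89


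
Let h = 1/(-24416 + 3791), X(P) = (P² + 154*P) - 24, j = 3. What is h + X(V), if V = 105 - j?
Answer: 538064999/20625 ≈ 26088.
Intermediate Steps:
V = 102 (V = 105 - 1*3 = 105 - 3 = 102)
X(P) = -24 + P² + 154*P
h = -1/20625 (h = 1/(-20625) = -1/20625 ≈ -4.8485e-5)
h + X(V) = -1/20625 + (-24 + 102² + 154*102) = -1/20625 + (-24 + 10404 + 15708) = -1/20625 + 26088 = 538064999/20625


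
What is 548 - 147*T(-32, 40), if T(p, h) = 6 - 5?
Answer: 401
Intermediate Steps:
T(p, h) = 1
548 - 147*T(-32, 40) = 548 - 147*1 = 548 - 147 = 401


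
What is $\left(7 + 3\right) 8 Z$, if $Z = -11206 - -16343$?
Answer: $410960$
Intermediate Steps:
$Z = 5137$ ($Z = -11206 + 16343 = 5137$)
$\left(7 + 3\right) 8 Z = \left(7 + 3\right) 8 \cdot 5137 = 10 \cdot 8 \cdot 5137 = 80 \cdot 5137 = 410960$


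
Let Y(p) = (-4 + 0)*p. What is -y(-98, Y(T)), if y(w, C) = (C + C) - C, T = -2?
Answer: -8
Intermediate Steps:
Y(p) = -4*p
y(w, C) = C (y(w, C) = 2*C - C = C)
-y(-98, Y(T)) = -(-4)*(-2) = -1*8 = -8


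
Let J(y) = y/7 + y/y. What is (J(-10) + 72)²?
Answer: 251001/49 ≈ 5122.5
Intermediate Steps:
J(y) = 1 + y/7 (J(y) = y*(⅐) + 1 = y/7 + 1 = 1 + y/7)
(J(-10) + 72)² = ((1 + (⅐)*(-10)) + 72)² = ((1 - 10/7) + 72)² = (-3/7 + 72)² = (501/7)² = 251001/49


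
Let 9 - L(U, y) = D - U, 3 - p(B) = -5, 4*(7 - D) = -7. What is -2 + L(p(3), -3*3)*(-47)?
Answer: -1559/4 ≈ -389.75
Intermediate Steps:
D = 35/4 (D = 7 - ¼*(-7) = 7 + 7/4 = 35/4 ≈ 8.7500)
p(B) = 8 (p(B) = 3 - 1*(-5) = 3 + 5 = 8)
L(U, y) = ¼ + U (L(U, y) = 9 - (35/4 - U) = 9 + (-35/4 + U) = ¼ + U)
-2 + L(p(3), -3*3)*(-47) = -2 + (¼ + 8)*(-47) = -2 + (33/4)*(-47) = -2 - 1551/4 = -1559/4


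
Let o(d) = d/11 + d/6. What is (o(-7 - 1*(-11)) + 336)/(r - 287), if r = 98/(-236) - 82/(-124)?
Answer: -20342138/17307609 ≈ -1.1753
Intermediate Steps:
r = 450/1829 (r = 98*(-1/236) - 82*(-1/124) = -49/118 + 41/62 = 450/1829 ≈ 0.24604)
o(d) = 17*d/66 (o(d) = d*(1/11) + d*(1/6) = d/11 + d/6 = 17*d/66)
(o(-7 - 1*(-11)) + 336)/(r - 287) = (17*(-7 - 1*(-11))/66 + 336)/(450/1829 - 287) = (17*(-7 + 11)/66 + 336)/(-524473/1829) = ((17/66)*4 + 336)*(-1829/524473) = (34/33 + 336)*(-1829/524473) = (11122/33)*(-1829/524473) = -20342138/17307609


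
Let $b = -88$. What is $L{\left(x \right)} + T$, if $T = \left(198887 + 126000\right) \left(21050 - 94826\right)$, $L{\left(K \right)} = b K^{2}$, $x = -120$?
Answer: $-23970130512$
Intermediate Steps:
$L{\left(K \right)} = - 88 K^{2}$
$T = -23968863312$ ($T = 324887 \left(-73776\right) = -23968863312$)
$L{\left(x \right)} + T = - 88 \left(-120\right)^{2} - 23968863312 = \left(-88\right) 14400 - 23968863312 = -1267200 - 23968863312 = -23970130512$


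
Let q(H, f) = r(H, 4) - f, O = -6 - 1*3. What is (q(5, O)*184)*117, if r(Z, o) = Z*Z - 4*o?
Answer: 387504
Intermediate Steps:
r(Z, o) = Z² - 4*o
O = -9 (O = -6 - 3 = -9)
q(H, f) = -16 + H² - f (q(H, f) = (H² - 4*4) - f = (H² - 16) - f = (-16 + H²) - f = -16 + H² - f)
(q(5, O)*184)*117 = ((-16 + 5² - 1*(-9))*184)*117 = ((-16 + 25 + 9)*184)*117 = (18*184)*117 = 3312*117 = 387504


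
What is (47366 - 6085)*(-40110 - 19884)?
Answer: -2476612314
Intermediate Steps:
(47366 - 6085)*(-40110 - 19884) = 41281*(-59994) = -2476612314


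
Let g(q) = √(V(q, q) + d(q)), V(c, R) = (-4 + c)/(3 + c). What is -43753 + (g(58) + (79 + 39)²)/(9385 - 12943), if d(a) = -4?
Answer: -77843549/1779 - I*√11590/217038 ≈ -43757.0 - 0.00049603*I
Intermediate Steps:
V(c, R) = (-4 + c)/(3 + c)
g(q) = √(-4 + (-4 + q)/(3 + q)) (g(q) = √((-4 + q)/(3 + q) - 4) = √(-4 + (-4 + q)/(3 + q)))
-43753 + (g(58) + (79 + 39)²)/(9385 - 12943) = -43753 + (√((-16 - 3*58)/(3 + 58)) + (79 + 39)²)/(9385 - 12943) = -43753 + (√((-16 - 174)/61) + 118²)/(-3558) = -43753 + (√((1/61)*(-190)) + 13924)*(-1/3558) = -43753 + (√(-190/61) + 13924)*(-1/3558) = -43753 + (I*√11590/61 + 13924)*(-1/3558) = -43753 + (13924 + I*√11590/61)*(-1/3558) = -43753 + (-6962/1779 - I*√11590/217038) = -77843549/1779 - I*√11590/217038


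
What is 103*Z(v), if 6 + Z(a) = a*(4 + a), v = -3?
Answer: -927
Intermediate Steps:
Z(a) = -6 + a*(4 + a)
103*Z(v) = 103*(-6 + (-3)**2 + 4*(-3)) = 103*(-6 + 9 - 12) = 103*(-9) = -927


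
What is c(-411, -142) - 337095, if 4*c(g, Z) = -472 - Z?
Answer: -674355/2 ≈ -3.3718e+5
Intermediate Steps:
c(g, Z) = -118 - Z/4 (c(g, Z) = (-472 - Z)/4 = -118 - Z/4)
c(-411, -142) - 337095 = (-118 - ¼*(-142)) - 337095 = (-118 + 71/2) - 337095 = -165/2 - 337095 = -674355/2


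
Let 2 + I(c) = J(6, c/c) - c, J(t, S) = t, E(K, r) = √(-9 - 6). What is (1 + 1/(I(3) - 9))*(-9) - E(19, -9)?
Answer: -63/8 - I*√15 ≈ -7.875 - 3.873*I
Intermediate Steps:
E(K, r) = I*√15 (E(K, r) = √(-15) = I*√15)
I(c) = 4 - c (I(c) = -2 + (6 - c) = 4 - c)
(1 + 1/(I(3) - 9))*(-9) - E(19, -9) = (1 + 1/((4 - 1*3) - 9))*(-9) - I*√15 = (1 + 1/((4 - 3) - 9))*(-9) - I*√15 = (1 + 1/(1 - 9))*(-9) - I*√15 = (1 + 1/(-8))*(-9) - I*√15 = (1 - ⅛)*(-9) - I*√15 = (7/8)*(-9) - I*√15 = -63/8 - I*√15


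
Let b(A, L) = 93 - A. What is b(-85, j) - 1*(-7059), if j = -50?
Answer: 7237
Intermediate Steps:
b(-85, j) - 1*(-7059) = (93 - 1*(-85)) - 1*(-7059) = (93 + 85) + 7059 = 178 + 7059 = 7237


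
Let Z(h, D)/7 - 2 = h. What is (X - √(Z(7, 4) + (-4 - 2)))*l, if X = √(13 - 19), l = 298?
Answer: -298*√57 + 298*I*√6 ≈ -2249.9 + 729.95*I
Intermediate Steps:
Z(h, D) = 14 + 7*h
X = I*√6 (X = √(-6) = I*√6 ≈ 2.4495*I)
(X - √(Z(7, 4) + (-4 - 2)))*l = (I*√6 - √((14 + 7*7) + (-4 - 2)))*298 = (I*√6 - √((14 + 49) - 6))*298 = (I*√6 - √(63 - 6))*298 = (I*√6 - √57)*298 = (-√57 + I*√6)*298 = -298*√57 + 298*I*√6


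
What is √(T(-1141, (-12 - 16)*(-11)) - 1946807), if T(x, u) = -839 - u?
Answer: I*√1947954 ≈ 1395.7*I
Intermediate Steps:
√(T(-1141, (-12 - 16)*(-11)) - 1946807) = √((-839 - (-12 - 16)*(-11)) - 1946807) = √((-839 - (-28)*(-11)) - 1946807) = √((-839 - 1*308) - 1946807) = √((-839 - 308) - 1946807) = √(-1147 - 1946807) = √(-1947954) = I*√1947954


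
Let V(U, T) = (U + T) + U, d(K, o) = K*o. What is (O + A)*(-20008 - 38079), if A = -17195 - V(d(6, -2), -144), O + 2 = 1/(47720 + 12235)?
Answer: 59305298963378/59955 ≈ 9.8916e+8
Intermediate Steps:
V(U, T) = T + 2*U (V(U, T) = (T + U) + U = T + 2*U)
O = -119909/59955 (O = -2 + 1/(47720 + 12235) = -2 + 1/59955 = -119909/59955 ≈ -2.0000)
A = -17027 (A = -17195 - (-144 + 2*(6*(-2))) = -17195 - (-144 + 2*(-12)) = -17195 - (-144 - 24) = -17195 - 1*(-168) = -17195 + 168 = -17027)
(O + A)*(-20008 - 38079) = (-119909/59955 - 17027)*(-20008 - 38079) = -1020973694/59955*(-58087) = 59305298963378/59955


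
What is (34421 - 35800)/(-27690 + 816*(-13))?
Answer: 1379/38298 ≈ 0.036007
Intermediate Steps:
(34421 - 35800)/(-27690 + 816*(-13)) = -1379/(-27690 - 10608) = -1379/(-38298) = -1379*(-1/38298) = 1379/38298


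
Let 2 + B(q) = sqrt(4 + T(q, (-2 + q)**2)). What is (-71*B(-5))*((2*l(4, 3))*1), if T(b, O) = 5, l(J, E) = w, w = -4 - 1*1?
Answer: 710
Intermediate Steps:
w = -5 (w = -4 - 1 = -5)
l(J, E) = -5
B(q) = 1 (B(q) = -2 + sqrt(4 + 5) = -2 + sqrt(9) = -2 + 3 = 1)
(-71*B(-5))*((2*l(4, 3))*1) = (-71*1)*((2*(-5))*1) = -(-710) = -71*(-10) = 710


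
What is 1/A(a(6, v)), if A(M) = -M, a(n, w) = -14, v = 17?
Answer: 1/14 ≈ 0.071429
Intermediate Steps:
1/A(a(6, v)) = 1/(-1*(-14)) = 1/14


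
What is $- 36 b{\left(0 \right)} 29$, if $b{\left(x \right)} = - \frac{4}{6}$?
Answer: $696$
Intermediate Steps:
$b{\left(x \right)} = - \frac{2}{3}$ ($b{\left(x \right)} = \left(-4\right) \frac{1}{6} = - \frac{2}{3}$)
$- 36 b{\left(0 \right)} 29 = \left(-36\right) \left(- \frac{2}{3}\right) 29 = 24 \cdot 29 = 696$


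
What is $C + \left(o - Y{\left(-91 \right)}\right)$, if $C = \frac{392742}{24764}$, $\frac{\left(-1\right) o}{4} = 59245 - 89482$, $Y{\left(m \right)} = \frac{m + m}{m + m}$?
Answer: $\frac{1497762125}{12382} \approx 1.2096 \cdot 10^{5}$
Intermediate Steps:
$Y{\left(m \right)} = 1$ ($Y{\left(m \right)} = \frac{2 m}{2 m} = 2 m \frac{1}{2 m} = 1$)
$o = 120948$ ($o = - 4 \left(59245 - 89482\right) = \left(-4\right) \left(-30237\right) = 120948$)
$C = \frac{196371}{12382}$ ($C = 392742 \cdot \frac{1}{24764} = \frac{196371}{12382} \approx 15.859$)
$C + \left(o - Y{\left(-91 \right)}\right) = \frac{196371}{12382} + \left(120948 - 1\right) = \frac{196371}{12382} + 120947 = \frac{1497762125}{12382}$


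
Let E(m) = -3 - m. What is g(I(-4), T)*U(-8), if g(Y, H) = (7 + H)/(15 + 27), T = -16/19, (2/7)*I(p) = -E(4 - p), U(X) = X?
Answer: -156/133 ≈ -1.1729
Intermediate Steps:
I(p) = 49/2 - 7*p/2 (I(p) = 7*(-(-3 - (4 - p)))/2 = 7*(-(-3 + (-4 + p)))/2 = 7*(-(-7 + p))/2 = 7*(7 - p)/2 = 49/2 - 7*p/2)
T = -16/19 (T = -16*1/19 = -16/19 ≈ -0.84210)
g(Y, H) = 1/6 + H/42 (g(Y, H) = (7 + H)/42 = (7 + H)*(1/42) = 1/6 + H/42)
g(I(-4), T)*U(-8) = (1/6 + (1/42)*(-16/19))*(-8) = (1/6 - 8/399)*(-8) = (39/266)*(-8) = -156/133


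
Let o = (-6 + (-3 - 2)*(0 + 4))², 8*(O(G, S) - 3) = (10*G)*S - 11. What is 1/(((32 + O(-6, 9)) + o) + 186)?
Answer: 8/6625 ≈ 0.0012075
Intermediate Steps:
O(G, S) = 13/8 + 5*G*S/4 (O(G, S) = 3 + ((10*G)*S - 11)/8 = 3 + (10*G*S - 11)/8 = 3 + (-11 + 10*G*S)/8 = 3 + (-11/8 + 5*G*S/4) = 13/8 + 5*G*S/4)
o = 676 (o = (-6 - 5*4)² = (-6 - 20)² = (-26)² = 676)
1/(((32 + O(-6, 9)) + o) + 186) = 1/(((32 + (13/8 + (5/4)*(-6)*9)) + 676) + 186) = 1/(((32 + (13/8 - 135/2)) + 676) + 186) = 1/(((32 - 527/8) + 676) + 186) = 1/((-271/8 + 676) + 186) = 1/(5137/8 + 186) = 1/(6625/8) = 8/6625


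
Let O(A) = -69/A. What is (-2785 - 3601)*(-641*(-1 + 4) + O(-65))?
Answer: 797777436/65 ≈ 1.2274e+7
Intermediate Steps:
(-2785 - 3601)*(-641*(-1 + 4) + O(-65)) = (-2785 - 3601)*(-641*(-1 + 4) - 69/(-65)) = -6386*(-641*3 - 69*(-1/65)) = -6386*(-1923 + 69/65) = -6386*(-124926/65) = 797777436/65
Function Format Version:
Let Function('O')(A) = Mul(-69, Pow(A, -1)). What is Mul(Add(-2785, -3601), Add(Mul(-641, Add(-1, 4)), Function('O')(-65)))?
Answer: Rational(797777436, 65) ≈ 1.2274e+7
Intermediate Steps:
Mul(Add(-2785, -3601), Add(Mul(-641, Add(-1, 4)), Function('O')(-65))) = Mul(Add(-2785, -3601), Add(Mul(-641, Add(-1, 4)), Mul(-69, Pow(-65, -1)))) = Mul(-6386, Add(Mul(-641, 3), Mul(-69, Rational(-1, 65)))) = Mul(-6386, Add(-1923, Rational(69, 65))) = Mul(-6386, Rational(-124926, 65)) = Rational(797777436, 65)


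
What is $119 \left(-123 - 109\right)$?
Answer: $-27608$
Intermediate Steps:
$119 \left(-123 - 109\right) = 119 \left(-232\right) = -27608$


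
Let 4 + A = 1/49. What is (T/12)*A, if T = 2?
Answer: -65/98 ≈ -0.66327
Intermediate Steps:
A = -195/49 (A = -4 + 1/49 = -195/49 ≈ -3.9796)
(T/12)*A = (2/12)*(-195/49) = (2*(1/12))*(-195/49) = (1/6)*(-195/49) = -65/98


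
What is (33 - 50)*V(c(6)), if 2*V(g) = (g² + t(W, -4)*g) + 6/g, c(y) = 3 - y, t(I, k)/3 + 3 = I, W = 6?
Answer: 170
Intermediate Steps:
t(I, k) = -9 + 3*I
V(g) = g²/2 + 3/g + 9*g/2 (V(g) = ((g² + (-9 + 3*6)*g) + 6/g)/2 = ((g² + (-9 + 18)*g) + 6/g)/2 = ((g² + 9*g) + 6/g)/2 = (g² + 6/g + 9*g)/2 = g²/2 + 3/g + 9*g/2)
(33 - 50)*V(c(6)) = (33 - 50)*((6 + (3 - 1*6)²*(9 + (3 - 1*6)))/(2*(3 - 1*6))) = -17*(6 + (3 - 6)²*(9 + (3 - 6)))/(2*(3 - 6)) = -17*(6 + (-3)²*(9 - 3))/(2*(-3)) = -17*(-1)*(6 + 9*6)/(2*3) = -17*(-1)*(6 + 54)/(2*3) = -17*(-1)*60/(2*3) = -17*(-10) = 170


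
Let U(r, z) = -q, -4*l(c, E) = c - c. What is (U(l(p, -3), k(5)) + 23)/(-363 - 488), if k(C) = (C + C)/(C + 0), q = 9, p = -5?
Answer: -14/851 ≈ -0.016451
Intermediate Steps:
l(c, E) = 0 (l(c, E) = -(c - c)/4 = -¼*0 = 0)
k(C) = 2 (k(C) = (2*C)/C = 2)
U(r, z) = -9 (U(r, z) = -1*9 = -9)
(U(l(p, -3), k(5)) + 23)/(-363 - 488) = (-9 + 23)/(-363 - 488) = 14/(-851) = 14*(-1/851) = -14/851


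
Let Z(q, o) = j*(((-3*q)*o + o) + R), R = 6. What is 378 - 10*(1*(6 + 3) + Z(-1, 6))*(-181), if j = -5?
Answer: -254832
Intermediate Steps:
Z(q, o) = -30 - 5*o + 15*o*q (Z(q, o) = -5*(((-3*q)*o + o) + 6) = -5*((-3*o*q + o) + 6) = -5*((o - 3*o*q) + 6) = -5*(6 + o - 3*o*q) = -30 - 5*o + 15*o*q)
378 - 10*(1*(6 + 3) + Z(-1, 6))*(-181) = 378 - 10*(1*(6 + 3) + (-30 - 5*6 + 15*6*(-1)))*(-181) = 378 - 10*(1*9 + (-30 - 30 - 90))*(-181) = 378 - 10*(9 - 150)*(-181) = 378 - 10*(-141)*(-181) = 378 + 1410*(-181) = 378 - 255210 = -254832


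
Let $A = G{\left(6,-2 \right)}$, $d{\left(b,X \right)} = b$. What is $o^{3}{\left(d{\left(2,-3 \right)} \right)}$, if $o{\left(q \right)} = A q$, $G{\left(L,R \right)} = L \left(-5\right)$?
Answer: $-216000$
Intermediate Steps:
$G{\left(L,R \right)} = - 5 L$
$A = -30$ ($A = \left(-5\right) 6 = -30$)
$o{\left(q \right)} = - 30 q$
$o^{3}{\left(d{\left(2,-3 \right)} \right)} = \left(\left(-30\right) 2\right)^{3} = \left(-60\right)^{3} = -216000$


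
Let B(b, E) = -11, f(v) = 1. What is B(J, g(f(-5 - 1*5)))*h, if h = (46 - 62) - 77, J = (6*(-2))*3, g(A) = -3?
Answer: 1023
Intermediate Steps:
J = -36 (J = -12*3 = -36)
h = -93 (h = -16 - 77 = -93)
B(J, g(f(-5 - 1*5)))*h = -11*(-93) = 1023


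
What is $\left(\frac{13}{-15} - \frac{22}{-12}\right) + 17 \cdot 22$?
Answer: $\frac{11249}{30} \approx 374.97$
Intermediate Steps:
$\left(\frac{13}{-15} - \frac{22}{-12}\right) + 17 \cdot 22 = \left(13 \left(- \frac{1}{15}\right) - - \frac{11}{6}\right) + 374 = \left(- \frac{13}{15} + \frac{11}{6}\right) + 374 = \frac{29}{30} + 374 = \frac{11249}{30}$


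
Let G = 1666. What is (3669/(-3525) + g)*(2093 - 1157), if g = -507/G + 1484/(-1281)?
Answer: -139913914764/59705275 ≈ -2343.4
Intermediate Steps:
g = -445973/304878 (g = -507/1666 + 1484/(-1281) = -507*1/1666 + 1484*(-1/1281) = -507/1666 - 212/183 = -445973/304878 ≈ -1.4628)
(3669/(-3525) + g)*(2093 - 1157) = (3669/(-3525) - 445973/304878)*(2093 - 1157) = (3669*(-1/3525) - 445973/304878)*936 = (-1223/1175 - 445973/304878)*936 = -896884069/358231650*936 = -139913914764/59705275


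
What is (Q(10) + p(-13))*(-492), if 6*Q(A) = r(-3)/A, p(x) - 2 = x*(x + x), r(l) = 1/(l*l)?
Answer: -7527641/45 ≈ -1.6728e+5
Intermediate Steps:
r(l) = l**(-2) (r(l) = 1/(l**2) = l**(-2))
p(x) = 2 + 2*x**2 (p(x) = 2 + x*(x + x) = 2 + x*(2*x) = 2 + 2*x**2)
Q(A) = 1/(54*A) (Q(A) = (1/((-3)**2*A))/6 = (1/(9*A))/6 = 1/(54*A))
(Q(10) + p(-13))*(-492) = ((1/54)/10 + (2 + 2*(-13)**2))*(-492) = ((1/54)*(1/10) + (2 + 2*169))*(-492) = (1/540 + (2 + 338))*(-492) = (1/540 + 340)*(-492) = (183601/540)*(-492) = -7527641/45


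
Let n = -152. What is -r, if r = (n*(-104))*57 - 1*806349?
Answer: -94707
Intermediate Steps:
r = 94707 (r = -152*(-104)*57 - 1*806349 = 15808*57 - 806349 = 901056 - 806349 = 94707)
-r = -1*94707 = -94707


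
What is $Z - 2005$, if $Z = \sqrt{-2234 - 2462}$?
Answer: $-2005 + 2 i \sqrt{1174} \approx -2005.0 + 68.527 i$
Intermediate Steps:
$Z = 2 i \sqrt{1174}$ ($Z = \sqrt{-4696} = 2 i \sqrt{1174} \approx 68.527 i$)
$Z - 2005 = 2 i \sqrt{1174} - 2005 = -2005 + 2 i \sqrt{1174}$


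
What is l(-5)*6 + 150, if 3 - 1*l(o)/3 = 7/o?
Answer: 1146/5 ≈ 229.20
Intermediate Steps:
l(o) = 9 - 21/o
l(-5)*6 + 150 = (9 - 21/(-5))*6 + 150 = (9 - 21*(-⅕))*6 + 150 = (9 + 21/5)*6 + 150 = (66/5)*6 + 150 = 396/5 + 150 = 1146/5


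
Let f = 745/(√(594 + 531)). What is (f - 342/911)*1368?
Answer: -467856/911 + 67944*√5/5 ≈ 29872.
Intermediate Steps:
f = 149*√5/15 (f = 745/(√1125) = 745/((15*√5)) = 745*(√5/75) = 149*√5/15 ≈ 22.212)
(f - 342/911)*1368 = (149*√5/15 - 342/911)*1368 = (-342/911 + 149*√5/15)*1368 = -467856/911 + 67944*√5/5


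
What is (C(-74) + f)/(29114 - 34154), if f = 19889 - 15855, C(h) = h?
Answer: -11/14 ≈ -0.78571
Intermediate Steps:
f = 4034
(C(-74) + f)/(29114 - 34154) = (-74 + 4034)/(29114 - 34154) = 3960/(-5040) = 3960*(-1/5040) = -11/14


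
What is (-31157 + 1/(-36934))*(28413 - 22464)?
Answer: -6845827449411/36934 ≈ -1.8535e+8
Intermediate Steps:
(-31157 + 1/(-36934))*(28413 - 22464) = (-31157 - 1/36934)*5949 = -1150752639/36934*5949 = -6845827449411/36934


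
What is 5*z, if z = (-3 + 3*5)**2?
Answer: 720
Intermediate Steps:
z = 144 (z = (-3 + 15)**2 = 12**2 = 144)
5*z = 5*144 = 720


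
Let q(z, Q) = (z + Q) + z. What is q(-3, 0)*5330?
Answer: -31980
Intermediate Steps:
q(z, Q) = Q + 2*z (q(z, Q) = (Q + z) + z = Q + 2*z)
q(-3, 0)*5330 = (0 + 2*(-3))*5330 = (0 - 6)*5330 = -6*5330 = -31980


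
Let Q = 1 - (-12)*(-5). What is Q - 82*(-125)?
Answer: 10191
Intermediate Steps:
Q = -59 (Q = 1 - 1*60 = 1 - 60 = -59)
Q - 82*(-125) = -59 - 82*(-125) = -59 + 10250 = 10191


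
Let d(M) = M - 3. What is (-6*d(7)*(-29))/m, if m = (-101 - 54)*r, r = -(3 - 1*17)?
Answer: -348/1085 ≈ -0.32074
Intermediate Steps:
r = 14 (r = -(3 - 17) = -1*(-14) = 14)
d(M) = -3 + M
m = -2170 (m = (-101 - 54)*14 = -155*14 = -2170)
(-6*d(7)*(-29))/m = (-6*(-3 + 7)*(-29))/(-2170) = (-6*4*(-29))*(-1/2170) = -24*(-29)*(-1/2170) = 696*(-1/2170) = -348/1085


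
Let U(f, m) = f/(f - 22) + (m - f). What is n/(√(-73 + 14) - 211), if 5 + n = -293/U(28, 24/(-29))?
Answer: -3160991/93707160 - 14981*I*√59/93707160 ≈ -0.033733 - 0.001228*I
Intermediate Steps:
U(f, m) = m - f + f/(-22 + f) (U(f, m) = f/(-22 + f) + (m - f) = m - f + f/(-22 + f))
n = 14981/2102 (n = -5 - 293*(-22 + 28)/(-1*28² - 528/(-29) + 23*28 + 28*(24/(-29))) = -5 - 293*6/(-1*784 - 528*(-1)/29 + 644 + 28*(24*(-1/29))) = -5 - 293*6/(-784 - 22*(-24/29) + 644 + 28*(-24/29)) = -5 - 293*6/(-784 + 528/29 + 644 - 672/29) = -5 - 293/((⅙)*(-4204/29)) = -5 - 293/(-2102/87) = -5 - 293*(-87/2102) = -5 + 25491/2102 = 14981/2102 ≈ 7.1270)
n/(√(-73 + 14) - 211) = 14981/(2102*(√(-73 + 14) - 211)) = 14981/(2102*(√(-59) - 211)) = 14981/(2102*(I*√59 - 211)) = 14981/(2102*(-211 + I*√59))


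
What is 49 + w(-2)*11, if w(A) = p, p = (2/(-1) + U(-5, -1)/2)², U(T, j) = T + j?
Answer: 324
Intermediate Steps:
p = 25 (p = (2/(-1) + (-5 - 1)/2)² = (2*(-1) - 6*½)² = (-2 - 3)² = (-5)² = 25)
w(A) = 25
49 + w(-2)*11 = 49 + 25*11 = 49 + 275 = 324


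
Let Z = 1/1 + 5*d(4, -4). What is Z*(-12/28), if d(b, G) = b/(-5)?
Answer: 9/7 ≈ 1.2857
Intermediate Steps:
d(b, G) = -b/5 (d(b, G) = b*(-⅕) = -b/5)
Z = -3 (Z = 1/1 + 5*(-⅕*4) = 1*1 + 5*(-⅘) = 1 - 4 = -3)
Z*(-12/28) = -(-36)/28 = -3*(-3/7) = 9/7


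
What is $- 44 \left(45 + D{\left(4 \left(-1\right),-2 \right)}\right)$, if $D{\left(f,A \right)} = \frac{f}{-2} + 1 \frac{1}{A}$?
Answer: $-2046$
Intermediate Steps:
$D{\left(f,A \right)} = \frac{1}{A} - \frac{f}{2}$ ($D{\left(f,A \right)} = f \left(- \frac{1}{2}\right) + \frac{1}{A} = - \frac{f}{2} + \frac{1}{A} = \frac{1}{A} - \frac{f}{2}$)
$- 44 \left(45 + D{\left(4 \left(-1\right),-2 \right)}\right) = - 44 \left(45 - \left(\frac{1}{2} + \frac{1}{2} \cdot 4 \left(-1\right)\right)\right) = - 44 \left(45 - - \frac{3}{2}\right) = - 44 \left(45 + \left(- \frac{1}{2} + 2\right)\right) = - 44 \left(45 + \frac{3}{2}\right) = \left(-44\right) \frac{93}{2} = -2046$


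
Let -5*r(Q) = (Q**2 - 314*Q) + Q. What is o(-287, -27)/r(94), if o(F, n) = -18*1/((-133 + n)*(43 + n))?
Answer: 3/1756672 ≈ 1.7078e-6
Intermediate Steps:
r(Q) = -Q**2/5 + 313*Q/5 (r(Q) = -((Q**2 - 314*Q) + Q)/5 = -(Q**2 - 313*Q)/5 = -Q**2/5 + 313*Q/5)
o(F, n) = -18/((-133 + n)*(43 + n))
o(-287, -27)/r(94) = (18/(5719 - 1*(-27)**2 + 90*(-27)))/(((1/5)*94*(313 - 1*94))) = (18/(5719 - 1*729 - 2430))/(((1/5)*94*(313 - 94))) = (18/(5719 - 729 - 2430))/(((1/5)*94*219)) = (18/2560)/(20586/5) = (18*(1/2560))*(5/20586) = (9/1280)*(5/20586) = 3/1756672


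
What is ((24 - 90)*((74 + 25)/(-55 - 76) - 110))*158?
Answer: 151299852/131 ≈ 1.1550e+6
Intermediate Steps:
((24 - 90)*((74 + 25)/(-55 - 76) - 110))*158 = -66*(99/(-131) - 110)*158 = -66*(99*(-1/131) - 110)*158 = -66*(-99/131 - 110)*158 = -66*(-14509/131)*158 = (957594/131)*158 = 151299852/131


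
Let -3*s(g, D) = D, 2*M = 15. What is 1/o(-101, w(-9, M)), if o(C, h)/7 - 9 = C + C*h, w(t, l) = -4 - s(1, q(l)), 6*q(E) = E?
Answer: 12/22673 ≈ 0.00052926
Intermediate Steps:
M = 15/2 (M = (1/2)*15 = 15/2 ≈ 7.5000)
q(E) = E/6
s(g, D) = -D/3
w(t, l) = -4 + l/18 (w(t, l) = -4 - (-1)*l/6/3 = -4 - (-1)*l/18 = -4 + l/18)
o(C, h) = 63 + 7*C + 7*C*h (o(C, h) = 63 + 7*(C + C*h) = 63 + (7*C + 7*C*h) = 63 + 7*C + 7*C*h)
1/o(-101, w(-9, M)) = 1/(63 + 7*(-101) + 7*(-101)*(-4 + (1/18)*(15/2))) = 1/(63 - 707 + 7*(-101)*(-4 + 5/12)) = 1/(63 - 707 + 7*(-101)*(-43/12)) = 1/(63 - 707 + 30401/12) = 1/(22673/12) = 12/22673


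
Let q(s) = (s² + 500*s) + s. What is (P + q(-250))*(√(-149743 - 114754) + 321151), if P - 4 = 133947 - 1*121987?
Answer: -16309974686 - 50786*I*√264497 ≈ -1.631e+10 - 2.6119e+7*I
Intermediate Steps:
P = 11964 (P = 4 + (133947 - 1*121987) = 4 + (133947 - 121987) = 4 + 11960 = 11964)
q(s) = s² + 501*s
(P + q(-250))*(√(-149743 - 114754) + 321151) = (11964 - 250*(501 - 250))*(√(-149743 - 114754) + 321151) = (11964 - 250*251)*(√(-264497) + 321151) = (11964 - 62750)*(I*√264497 + 321151) = -50786*(321151 + I*√264497) = -16309974686 - 50786*I*√264497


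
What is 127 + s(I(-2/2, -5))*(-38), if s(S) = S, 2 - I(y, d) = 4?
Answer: 203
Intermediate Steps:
I(y, d) = -2 (I(y, d) = 2 - 1*4 = 2 - 4 = -2)
127 + s(I(-2/2, -5))*(-38) = 127 - 2*(-38) = 127 + 76 = 203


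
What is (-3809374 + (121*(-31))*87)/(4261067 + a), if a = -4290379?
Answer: 4135711/29312 ≈ 141.09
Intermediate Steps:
(-3809374 + (121*(-31))*87)/(4261067 + a) = (-3809374 + (121*(-31))*87)/(4261067 - 4290379) = (-3809374 - 3751*87)/(-29312) = (-3809374 - 326337)*(-1/29312) = -4135711*(-1/29312) = 4135711/29312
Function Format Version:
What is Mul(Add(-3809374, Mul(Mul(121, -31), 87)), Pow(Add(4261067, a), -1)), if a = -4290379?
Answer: Rational(4135711, 29312) ≈ 141.09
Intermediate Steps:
Mul(Add(-3809374, Mul(Mul(121, -31), 87)), Pow(Add(4261067, a), -1)) = Mul(Add(-3809374, Mul(Mul(121, -31), 87)), Pow(Add(4261067, -4290379), -1)) = Mul(Add(-3809374, Mul(-3751, 87)), Pow(-29312, -1)) = Mul(Add(-3809374, -326337), Rational(-1, 29312)) = Mul(-4135711, Rational(-1, 29312)) = Rational(4135711, 29312)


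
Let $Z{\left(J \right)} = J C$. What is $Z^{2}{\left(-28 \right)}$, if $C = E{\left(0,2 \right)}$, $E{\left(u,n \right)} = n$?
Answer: $3136$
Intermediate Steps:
$C = 2$
$Z{\left(J \right)} = 2 J$ ($Z{\left(J \right)} = J 2 = 2 J$)
$Z^{2}{\left(-28 \right)} = \left(2 \left(-28\right)\right)^{2} = \left(-56\right)^{2} = 3136$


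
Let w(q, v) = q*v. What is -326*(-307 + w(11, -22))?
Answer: 178974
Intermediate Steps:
-326*(-307 + w(11, -22)) = -326*(-307 + 11*(-22)) = -326*(-307 - 242) = -326*(-549) = 178974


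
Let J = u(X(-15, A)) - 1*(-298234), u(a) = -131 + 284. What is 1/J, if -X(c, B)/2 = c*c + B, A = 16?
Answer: 1/298387 ≈ 3.3514e-6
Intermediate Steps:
X(c, B) = -2*B - 2*c**2 (X(c, B) = -2*(c*c + B) = -2*(c**2 + B) = -2*(B + c**2) = -2*B - 2*c**2)
u(a) = 153
J = 298387 (J = 153 - 1*(-298234) = 153 + 298234 = 298387)
1/J = 1/298387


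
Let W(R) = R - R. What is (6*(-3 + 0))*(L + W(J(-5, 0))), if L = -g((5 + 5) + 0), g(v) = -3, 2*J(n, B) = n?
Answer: -54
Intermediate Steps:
J(n, B) = n/2
W(R) = 0
L = 3 (L = -1*(-3) = 3)
(6*(-3 + 0))*(L + W(J(-5, 0))) = (6*(-3 + 0))*(3 + 0) = (6*(-3))*3 = -18*3 = -54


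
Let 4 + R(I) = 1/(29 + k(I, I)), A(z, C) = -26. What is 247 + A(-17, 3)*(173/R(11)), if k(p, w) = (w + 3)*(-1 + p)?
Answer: 926887/675 ≈ 1373.2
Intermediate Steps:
k(p, w) = (-1 + p)*(3 + w) (k(p, w) = (3 + w)*(-1 + p) = (-1 + p)*(3 + w))
R(I) = -4 + 1/(26 + I² + 2*I) (R(I) = -4 + 1/(29 + (-3 - I + 3*I + I*I)) = -4 + 1/(29 + (-3 - I + 3*I + I²)) = -4 + 1/(29 + (-3 + I² + 2*I)) = -4 + 1/(26 + I² + 2*I))
247 + A(-17, 3)*(173/R(11)) = 247 - 4498/((-103 - 8*11 - 4*11²)/(26 + 11² + 2*11)) = 247 - 4498/((-103 - 88 - 4*121)/(26 + 121 + 22)) = 247 - 4498/((-103 - 88 - 484)/169) = 247 - 4498/((1/169)*(-675)) = 247 - 4498/(-675/169) = 247 - 4498*(-169)/675 = 247 - 26*(-29237/675) = 247 + 760162/675 = 926887/675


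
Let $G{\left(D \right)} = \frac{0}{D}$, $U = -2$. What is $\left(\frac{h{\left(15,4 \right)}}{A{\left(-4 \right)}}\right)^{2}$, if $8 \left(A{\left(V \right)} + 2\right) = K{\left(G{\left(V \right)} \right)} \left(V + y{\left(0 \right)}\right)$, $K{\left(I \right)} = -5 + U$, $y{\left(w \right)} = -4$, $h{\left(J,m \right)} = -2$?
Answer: $\frac{4}{25} \approx 0.16$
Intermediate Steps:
$G{\left(D \right)} = 0$
$K{\left(I \right)} = -7$ ($K{\left(I \right)} = -5 - 2 = -7$)
$A{\left(V \right)} = \frac{3}{2} - \frac{7 V}{8}$ ($A{\left(V \right)} = -2 + \frac{\left(-7\right) \left(V - 4\right)}{8} = -2 + \frac{\left(-7\right) \left(-4 + V\right)}{8} = -2 + \frac{28 - 7 V}{8} = -2 - \left(- \frac{7}{2} + \frac{7 V}{8}\right) = \frac{3}{2} - \frac{7 V}{8}$)
$\left(\frac{h{\left(15,4 \right)}}{A{\left(-4 \right)}}\right)^{2} = \left(- \frac{2}{\frac{3}{2} - - \frac{7}{2}}\right)^{2} = \left(- \frac{2}{\frac{3}{2} + \frac{7}{2}}\right)^{2} = \left(- \frac{2}{5}\right)^{2} = \frac{4}{25}$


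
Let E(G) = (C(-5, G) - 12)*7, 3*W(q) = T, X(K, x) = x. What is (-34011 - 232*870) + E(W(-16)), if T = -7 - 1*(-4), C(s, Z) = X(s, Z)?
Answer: -235942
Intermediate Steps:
C(s, Z) = Z
T = -3 (T = -7 + 4 = -3)
W(q) = -1 (W(q) = (1/3)*(-3) = -1)
E(G) = -84 + 7*G (E(G) = (G - 12)*7 = (-12 + G)*7 = -84 + 7*G)
(-34011 - 232*870) + E(W(-16)) = (-34011 - 232*870) + (-84 + 7*(-1)) = (-34011 - 201840) + (-84 - 7) = -235851 - 91 = -235942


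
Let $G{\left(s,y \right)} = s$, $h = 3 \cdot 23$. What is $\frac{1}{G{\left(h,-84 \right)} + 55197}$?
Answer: $\frac{1}{55266} \approx 1.8094 \cdot 10^{-5}$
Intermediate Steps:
$h = 69$
$\frac{1}{G{\left(h,-84 \right)} + 55197} = \frac{1}{69 + 55197} = \frac{1}{55266}$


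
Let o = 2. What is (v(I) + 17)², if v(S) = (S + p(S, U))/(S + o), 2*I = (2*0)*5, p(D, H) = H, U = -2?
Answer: 256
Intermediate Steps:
I = 0 (I = ((2*0)*5)/2 = (0*5)/2 = (½)*0 = 0)
v(S) = (-2 + S)/(2 + S) (v(S) = (S - 2)/(S + 2) = (-2 + S)/(2 + S))
(v(I) + 17)² = ((-2 + 0)/(2 + 0) + 17)² = (-2/2 + 17)² = ((½)*(-2) + 17)² = (-1 + 17)² = 16² = 256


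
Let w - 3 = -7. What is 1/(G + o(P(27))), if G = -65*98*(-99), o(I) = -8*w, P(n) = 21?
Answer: 1/630662 ≈ 1.5856e-6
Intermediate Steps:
w = -4 (w = 3 - 7 = -4)
o(I) = 32 (o(I) = -8*(-4) = 32)
G = 630630 (G = -6370*(-99) = 630630)
1/(G + o(P(27))) = 1/(630630 + 32) = 1/630662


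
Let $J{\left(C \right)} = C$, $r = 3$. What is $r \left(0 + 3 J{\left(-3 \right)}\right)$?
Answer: $-27$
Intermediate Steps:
$r \left(0 + 3 J{\left(-3 \right)}\right) = 3 \left(0 + 3 \left(-3\right)\right) = 3 \left(0 - 9\right) = 3 \left(-9\right) = -27$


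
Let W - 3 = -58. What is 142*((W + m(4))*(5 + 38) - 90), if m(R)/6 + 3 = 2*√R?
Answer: -311974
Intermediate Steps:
m(R) = -18 + 12*√R (m(R) = -18 + 6*(2*√R) = -18 + 12*√R)
W = -55 (W = 3 - 58 = -55)
142*((W + m(4))*(5 + 38) - 90) = 142*((-55 + (-18 + 12*√4))*(5 + 38) - 90) = 142*((-55 + (-18 + 12*2))*43 - 90) = 142*((-55 + (-18 + 24))*43 - 90) = 142*((-55 + 6)*43 - 90) = 142*(-49*43 - 90) = 142*(-2107 - 90) = 142*(-2197) = -311974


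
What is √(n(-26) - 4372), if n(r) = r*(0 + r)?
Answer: 4*I*√231 ≈ 60.795*I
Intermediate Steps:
n(r) = r² (n(r) = r*r = r²)
√(n(-26) - 4372) = √((-26)² - 4372) = √(676 - 4372) = √(-3696) = 4*I*√231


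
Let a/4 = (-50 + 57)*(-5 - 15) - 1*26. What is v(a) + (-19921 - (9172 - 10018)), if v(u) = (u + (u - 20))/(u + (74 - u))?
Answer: -706449/37 ≈ -19093.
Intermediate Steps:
a = -664 (a = 4*((-50 + 57)*(-5 - 15) - 1*26) = 4*(7*(-20) - 26) = 4*(-140 - 26) = 4*(-166) = -664)
v(u) = -10/37 + u/37 (v(u) = (u + (-20 + u))/74 = (-20 + 2*u)*(1/74) = -10/37 + u/37)
v(a) + (-19921 - (9172 - 10018)) = (-10/37 + (1/37)*(-664)) + (-19921 - (9172 - 10018)) = (-10/37 - 664/37) + (-19921 - 1*(-846)) = -674/37 + (-19921 + 846) = -674/37 - 19075 = -706449/37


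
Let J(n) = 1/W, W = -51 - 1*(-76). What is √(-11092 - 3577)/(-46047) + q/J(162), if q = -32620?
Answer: -815500 - I*√14669/46047 ≈ -8.155e+5 - 0.0026303*I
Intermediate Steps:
W = 25 (W = -51 + 76 = 25)
J(n) = 1/25
√(-11092 - 3577)/(-46047) + q/J(162) = √(-11092 - 3577)/(-46047) - 32620/1/25 = √(-14669)*(-1/46047) - 32620*25 = (I*√14669)*(-1/46047) - 815500 = -I*√14669/46047 - 815500 = -815500 - I*√14669/46047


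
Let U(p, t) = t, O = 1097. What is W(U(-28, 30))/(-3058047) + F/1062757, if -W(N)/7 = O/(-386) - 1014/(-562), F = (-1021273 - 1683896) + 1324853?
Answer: -457843546418843977/352510254161231814 ≈ -1.2988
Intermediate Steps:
F = -1380316 (F = -2705169 + 1324853 = -1380316)
W(N) = 787885/108466 (W(N) = -7*(1097/(-386) - 1014/(-562)) = -7*(1097*(-1/386) - 1014*(-1/562)) = -7*(-1097/386 + 507/281) = -7*(-112555/108466) = 787885/108466)
W(U(-28, 30))/(-3058047) + F/1062757 = (787885/108466)/(-3058047) - 1380316/1062757 = (787885/108466)*(-1/3058047) - 1380316*1/1062757 = -787885/331694125902 - 1380316/1062757 = -457843546418843977/352510254161231814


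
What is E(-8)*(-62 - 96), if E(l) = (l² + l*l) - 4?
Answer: -19592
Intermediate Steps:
E(l) = -4 + 2*l² (E(l) = (l² + l²) - 4 = 2*l² - 4 = -4 + 2*l²)
E(-8)*(-62 - 96) = (-4 + 2*(-8)²)*(-62 - 96) = (-4 + 2*64)*(-158) = (-4 + 128)*(-158) = 124*(-158) = -19592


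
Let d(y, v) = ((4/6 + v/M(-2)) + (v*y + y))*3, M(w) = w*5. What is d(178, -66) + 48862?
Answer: 70869/5 ≈ 14174.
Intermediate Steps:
M(w) = 5*w
d(y, v) = 2 + 3*y - 3*v/10 + 3*v*y (d(y, v) = ((4/6 + v/((5*(-2)))) + (v*y + y))*3 = ((4*(1/6) + v/(-10)) + (y + v*y))*3 = ((2/3 + v*(-1/10)) + (y + v*y))*3 = ((2/3 - v/10) + (y + v*y))*3 = (2/3 + y - v/10 + v*y)*3 = 2 + 3*y - 3*v/10 + 3*v*y)
d(178, -66) + 48862 = (2 + 3*178 - 3/10*(-66) + 3*(-66)*178) + 48862 = (2 + 534 + 99/5 - 35244) + 48862 = -173441/5 + 48862 = 70869/5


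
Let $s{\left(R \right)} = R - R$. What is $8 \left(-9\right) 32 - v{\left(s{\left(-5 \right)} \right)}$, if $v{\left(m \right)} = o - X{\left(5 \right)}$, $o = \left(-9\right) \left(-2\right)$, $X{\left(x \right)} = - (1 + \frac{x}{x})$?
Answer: $-2324$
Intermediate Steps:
$s{\left(R \right)} = 0$
$X{\left(x \right)} = -2$ ($X{\left(x \right)} = - (1 + 1) = \left(-1\right) 2 = -2$)
$o = 18$
$v{\left(m \right)} = 20$ ($v{\left(m \right)} = 18 - -2 = 18 + 2 = 20$)
$8 \left(-9\right) 32 - v{\left(s{\left(-5 \right)} \right)} = 8 \left(-9\right) 32 - 20 = \left(-72\right) 32 - 20 = -2304 - 20 = -2324$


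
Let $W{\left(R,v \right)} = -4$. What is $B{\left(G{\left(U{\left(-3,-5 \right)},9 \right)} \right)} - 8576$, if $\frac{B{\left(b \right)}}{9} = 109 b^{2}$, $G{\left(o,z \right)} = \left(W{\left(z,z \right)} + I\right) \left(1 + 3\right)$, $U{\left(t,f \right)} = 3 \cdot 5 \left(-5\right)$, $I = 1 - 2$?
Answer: $383824$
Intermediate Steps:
$I = -1$ ($I = 1 - 2 = -1$)
$U{\left(t,f \right)} = -75$ ($U{\left(t,f \right)} = 15 \left(-5\right) = -75$)
$G{\left(o,z \right)} = -20$ ($G{\left(o,z \right)} = \left(-4 - 1\right) \left(1 + 3\right) = \left(-5\right) 4 = -20$)
$B{\left(b \right)} = 981 b^{2}$ ($B{\left(b \right)} = 9 \cdot 109 b^{2} = 981 b^{2}$)
$B{\left(G{\left(U{\left(-3,-5 \right)},9 \right)} \right)} - 8576 = 981 \left(-20\right)^{2} - 8576 = 981 \cdot 400 - 8576 = 392400 - 8576 = 383824$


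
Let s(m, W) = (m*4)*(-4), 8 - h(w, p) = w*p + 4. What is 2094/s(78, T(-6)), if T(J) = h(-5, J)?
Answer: -349/208 ≈ -1.6779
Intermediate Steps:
h(w, p) = 4 - p*w (h(w, p) = 8 - (w*p + 4) = 8 - (p*w + 4) = 8 - (4 + p*w) = 8 + (-4 - p*w) = 4 - p*w)
T(J) = 4 + 5*J (T(J) = 4 - 1*J*(-5) = 4 + 5*J)
s(m, W) = -16*m (s(m, W) = (4*m)*(-4) = -16*m)
2094/s(78, T(-6)) = 2094/((-16*78)) = 2094/(-1248) = 2094*(-1/1248) = -349/208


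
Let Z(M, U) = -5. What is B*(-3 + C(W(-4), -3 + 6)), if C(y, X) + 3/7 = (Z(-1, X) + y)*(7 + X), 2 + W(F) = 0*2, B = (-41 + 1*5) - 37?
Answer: 37522/7 ≈ 5360.3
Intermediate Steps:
B = -73 (B = (-41 + 5) - 37 = -36 - 37 = -73)
W(F) = -2 (W(F) = -2 + 0*2 = -2 + 0 = -2)
C(y, X) = -3/7 + (-5 + y)*(7 + X)
B*(-3 + C(W(-4), -3 + 6)) = -73*(-3 + (-248/7 - 5*(-3 + 6) + 7*(-2) + (-3 + 6)*(-2))) = -73*(-3 + (-248/7 - 5*3 - 14 + 3*(-2))) = -73*(-3 + (-248/7 - 15 - 14 - 6)) = -73*(-3 - 493/7) = -73*(-514/7) = 37522/7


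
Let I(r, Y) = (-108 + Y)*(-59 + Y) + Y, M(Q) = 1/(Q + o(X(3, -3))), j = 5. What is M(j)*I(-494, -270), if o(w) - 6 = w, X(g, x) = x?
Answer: 31023/2 ≈ 15512.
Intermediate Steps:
o(w) = 6 + w
M(Q) = 1/(3 + Q) (M(Q) = 1/(Q + (6 - 3)) = 1/(Q + 3) = 1/(3 + Q))
I(r, Y) = Y + (-108 + Y)*(-59 + Y)
M(j)*I(-494, -270) = (6372 + (-270)² - 166*(-270))/(3 + 5) = (6372 + 72900 + 44820)/8 = (⅛)*124092 = 31023/2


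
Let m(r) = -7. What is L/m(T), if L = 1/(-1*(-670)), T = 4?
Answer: -1/4690 ≈ -0.00021322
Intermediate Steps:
L = 1/670 ≈ 0.0014925
L/m(T) = (1/670)/(-7) = (1/670)*(-⅐) = -1/4690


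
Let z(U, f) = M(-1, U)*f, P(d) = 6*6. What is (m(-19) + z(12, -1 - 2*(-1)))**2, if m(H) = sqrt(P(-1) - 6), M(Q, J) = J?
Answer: (12 + sqrt(30))**2 ≈ 305.45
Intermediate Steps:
P(d) = 36
m(H) = sqrt(30) (m(H) = sqrt(36 - 6) = sqrt(30))
z(U, f) = U*f
(m(-19) + z(12, -1 - 2*(-1)))**2 = (sqrt(30) + 12*(-1 - 2*(-1)))**2 = (sqrt(30) + 12*(-1 + 2))**2 = (sqrt(30) + 12*1)**2 = (sqrt(30) + 12)**2 = (12 + sqrt(30))**2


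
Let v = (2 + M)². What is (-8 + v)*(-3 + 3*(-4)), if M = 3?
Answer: -255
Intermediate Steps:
v = 25 (v = (2 + 3)² = 5² = 25)
(-8 + v)*(-3 + 3*(-4)) = (-8 + 25)*(-3 + 3*(-4)) = 17*(-3 - 12) = 17*(-15) = -255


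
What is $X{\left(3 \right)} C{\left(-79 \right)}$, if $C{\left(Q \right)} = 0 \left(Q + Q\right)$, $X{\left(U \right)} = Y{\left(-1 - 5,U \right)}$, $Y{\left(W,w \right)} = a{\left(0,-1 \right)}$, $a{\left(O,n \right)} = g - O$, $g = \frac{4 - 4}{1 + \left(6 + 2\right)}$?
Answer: $0$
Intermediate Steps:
$g = 0$ ($g = \frac{0}{1 + 8} = \frac{0}{9} = 0 \cdot \frac{1}{9} = 0$)
$a{\left(O,n \right)} = - O$ ($a{\left(O,n \right)} = 0 - O = - O$)
$Y{\left(W,w \right)} = 0$ ($Y{\left(W,w \right)} = \left(-1\right) 0 = 0$)
$X{\left(U \right)} = 0$
$C{\left(Q \right)} = 0$ ($C{\left(Q \right)} = 0 \cdot 2 Q = 0$)
$X{\left(3 \right)} C{\left(-79 \right)} = 0 \cdot 0 = 0$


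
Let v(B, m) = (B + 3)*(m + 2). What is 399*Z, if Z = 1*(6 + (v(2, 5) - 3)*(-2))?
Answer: -23142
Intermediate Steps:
v(B, m) = (2 + m)*(3 + B) (v(B, m) = (3 + B)*(2 + m) = (2 + m)*(3 + B))
Z = -58 (Z = 1*(6 + ((6 + 2*2 + 3*5 + 2*5) - 3)*(-2)) = 1*(6 + ((6 + 4 + 15 + 10) - 3)*(-2)) = 1*(6 + (35 - 3)*(-2)) = 1*(6 + 32*(-2)) = 1*(6 - 64) = 1*(-58) = -58)
399*Z = 399*(-58) = -23142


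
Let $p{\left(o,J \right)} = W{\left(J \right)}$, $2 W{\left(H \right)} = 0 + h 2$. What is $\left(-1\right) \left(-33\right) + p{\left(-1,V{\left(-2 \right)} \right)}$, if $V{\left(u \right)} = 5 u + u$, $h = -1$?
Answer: $32$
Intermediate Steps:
$V{\left(u \right)} = 6 u$
$W{\left(H \right)} = -1$ ($W{\left(H \right)} = \frac{0 - 2}{2} = \frac{1}{2} \left(-2\right) = -1$)
$p{\left(o,J \right)} = -1$
$\left(-1\right) \left(-33\right) + p{\left(-1,V{\left(-2 \right)} \right)} = \left(-1\right) \left(-33\right) - 1 = 33 - 1 = 32$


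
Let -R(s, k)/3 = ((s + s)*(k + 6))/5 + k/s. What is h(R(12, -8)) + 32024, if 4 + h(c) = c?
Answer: 160254/5 ≈ 32051.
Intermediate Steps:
R(s, k) = -3*k/s - 6*s*(6 + k)/5 (R(s, k) = -3*(((s + s)*(k + 6))/5 + k/s) = -3*(((2*s)*(6 + k))*(1/5) + k/s) = -3*((2*s*(6 + k))*(1/5) + k/s) = -3*(2*s*(6 + k)/5 + k/s) = -3*(k/s + 2*s*(6 + k)/5) = -3*k/s - 6*s*(6 + k)/5)
h(c) = -4 + c
h(R(12, -8)) + 32024 = (-4 + (3/5)*(-5*(-8) + 2*12**2*(-6 - 1*(-8)))/12) + 32024 = (-4 + (3/5)*(1/12)*(40 + 2*144*(-6 + 8))) + 32024 = (-4 + (3/5)*(1/12)*(40 + 2*144*2)) + 32024 = (-4 + (3/5)*(1/12)*(40 + 576)) + 32024 = (-4 + (3/5)*(1/12)*616) + 32024 = (-4 + 154/5) + 32024 = 134/5 + 32024 = 160254/5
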